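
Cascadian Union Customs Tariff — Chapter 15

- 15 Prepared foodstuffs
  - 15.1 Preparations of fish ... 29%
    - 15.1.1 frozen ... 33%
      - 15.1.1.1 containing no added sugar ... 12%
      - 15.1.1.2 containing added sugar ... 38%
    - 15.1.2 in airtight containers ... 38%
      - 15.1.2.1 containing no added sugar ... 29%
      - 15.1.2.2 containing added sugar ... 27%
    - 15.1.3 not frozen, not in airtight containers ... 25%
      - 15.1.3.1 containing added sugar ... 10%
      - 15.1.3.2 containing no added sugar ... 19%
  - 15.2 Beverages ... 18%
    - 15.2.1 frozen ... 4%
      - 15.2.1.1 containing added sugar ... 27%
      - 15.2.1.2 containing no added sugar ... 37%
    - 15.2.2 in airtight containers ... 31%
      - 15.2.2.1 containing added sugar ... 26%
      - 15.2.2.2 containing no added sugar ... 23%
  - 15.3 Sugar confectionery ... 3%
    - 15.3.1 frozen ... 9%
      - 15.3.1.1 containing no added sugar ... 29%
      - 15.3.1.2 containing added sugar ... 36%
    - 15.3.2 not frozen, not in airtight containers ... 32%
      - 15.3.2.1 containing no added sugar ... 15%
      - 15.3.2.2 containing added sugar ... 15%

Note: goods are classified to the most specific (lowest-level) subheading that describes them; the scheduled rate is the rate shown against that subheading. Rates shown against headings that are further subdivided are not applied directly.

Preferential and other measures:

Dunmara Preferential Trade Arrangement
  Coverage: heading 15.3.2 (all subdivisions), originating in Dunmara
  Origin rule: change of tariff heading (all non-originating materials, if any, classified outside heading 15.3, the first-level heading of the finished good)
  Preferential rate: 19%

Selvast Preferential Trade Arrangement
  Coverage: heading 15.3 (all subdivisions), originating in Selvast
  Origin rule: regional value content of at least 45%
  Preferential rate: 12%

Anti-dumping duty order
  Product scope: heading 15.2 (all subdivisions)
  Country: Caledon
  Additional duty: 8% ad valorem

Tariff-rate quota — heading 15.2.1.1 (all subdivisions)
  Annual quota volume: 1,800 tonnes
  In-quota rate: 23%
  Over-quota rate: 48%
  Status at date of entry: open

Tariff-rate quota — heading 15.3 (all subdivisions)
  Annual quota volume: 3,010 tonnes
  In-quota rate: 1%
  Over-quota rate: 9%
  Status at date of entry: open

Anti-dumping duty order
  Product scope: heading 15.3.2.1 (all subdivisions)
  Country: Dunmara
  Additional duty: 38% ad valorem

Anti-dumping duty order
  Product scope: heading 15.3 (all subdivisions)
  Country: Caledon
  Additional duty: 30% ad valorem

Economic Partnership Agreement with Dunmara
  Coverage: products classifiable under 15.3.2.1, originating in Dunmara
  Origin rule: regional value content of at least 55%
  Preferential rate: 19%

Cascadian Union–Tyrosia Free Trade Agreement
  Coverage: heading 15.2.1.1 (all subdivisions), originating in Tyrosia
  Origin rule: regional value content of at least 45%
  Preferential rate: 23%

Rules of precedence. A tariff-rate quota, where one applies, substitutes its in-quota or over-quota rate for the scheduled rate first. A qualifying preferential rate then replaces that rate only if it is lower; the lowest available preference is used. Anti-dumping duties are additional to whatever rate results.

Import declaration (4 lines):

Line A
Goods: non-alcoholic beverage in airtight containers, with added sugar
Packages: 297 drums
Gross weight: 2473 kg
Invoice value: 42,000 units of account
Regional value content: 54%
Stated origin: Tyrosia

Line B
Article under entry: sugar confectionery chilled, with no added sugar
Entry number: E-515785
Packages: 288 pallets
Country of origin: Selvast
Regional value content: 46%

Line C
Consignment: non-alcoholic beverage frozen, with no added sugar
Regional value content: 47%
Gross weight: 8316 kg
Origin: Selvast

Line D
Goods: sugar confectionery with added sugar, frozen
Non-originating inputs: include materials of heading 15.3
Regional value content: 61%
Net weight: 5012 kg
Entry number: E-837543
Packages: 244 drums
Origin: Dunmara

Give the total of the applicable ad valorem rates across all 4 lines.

Line A: non-alcoholic beverage → 15.2; in airtight containers → 15.2.2; with added sugar → 15.2.2.1. Scheduled 26%. Tyrosia agreement on 15.2.1.1: 15.2.2.1 not covered. → 26%.
Line B: sugar confectionery → 15.3; chilled → 15.3.2; with no added sugar → 15.3.2.1. Scheduled 15%. quota on 15.3 open → in-quota 1%; Selvast agreement on 15.3: RVC ≥ 45% → 12% available; preference 12% not lower than 1% → no reduction. → 1%.
Line C: non-alcoholic beverage → 15.2; frozen → 15.2.1; with no added sugar → 15.2.1.2. Scheduled 37%. Selvast agreement on 15.3: 15.2.1.2 not covered. → 37%.
Line D: sugar confectionery → 15.3; frozen → 15.3.1; with added sugar → 15.3.1.2. Scheduled 36%. quota on 15.3 open → in-quota 1%; Dunmara agreement on 15.3.2: 15.3.1.2 not covered; Dunmara agreement on 15.3.2.1: 15.3.1.2 not covered. → 1%.
Sum: 26% + 1% + 37% + 1% = 65%.

65%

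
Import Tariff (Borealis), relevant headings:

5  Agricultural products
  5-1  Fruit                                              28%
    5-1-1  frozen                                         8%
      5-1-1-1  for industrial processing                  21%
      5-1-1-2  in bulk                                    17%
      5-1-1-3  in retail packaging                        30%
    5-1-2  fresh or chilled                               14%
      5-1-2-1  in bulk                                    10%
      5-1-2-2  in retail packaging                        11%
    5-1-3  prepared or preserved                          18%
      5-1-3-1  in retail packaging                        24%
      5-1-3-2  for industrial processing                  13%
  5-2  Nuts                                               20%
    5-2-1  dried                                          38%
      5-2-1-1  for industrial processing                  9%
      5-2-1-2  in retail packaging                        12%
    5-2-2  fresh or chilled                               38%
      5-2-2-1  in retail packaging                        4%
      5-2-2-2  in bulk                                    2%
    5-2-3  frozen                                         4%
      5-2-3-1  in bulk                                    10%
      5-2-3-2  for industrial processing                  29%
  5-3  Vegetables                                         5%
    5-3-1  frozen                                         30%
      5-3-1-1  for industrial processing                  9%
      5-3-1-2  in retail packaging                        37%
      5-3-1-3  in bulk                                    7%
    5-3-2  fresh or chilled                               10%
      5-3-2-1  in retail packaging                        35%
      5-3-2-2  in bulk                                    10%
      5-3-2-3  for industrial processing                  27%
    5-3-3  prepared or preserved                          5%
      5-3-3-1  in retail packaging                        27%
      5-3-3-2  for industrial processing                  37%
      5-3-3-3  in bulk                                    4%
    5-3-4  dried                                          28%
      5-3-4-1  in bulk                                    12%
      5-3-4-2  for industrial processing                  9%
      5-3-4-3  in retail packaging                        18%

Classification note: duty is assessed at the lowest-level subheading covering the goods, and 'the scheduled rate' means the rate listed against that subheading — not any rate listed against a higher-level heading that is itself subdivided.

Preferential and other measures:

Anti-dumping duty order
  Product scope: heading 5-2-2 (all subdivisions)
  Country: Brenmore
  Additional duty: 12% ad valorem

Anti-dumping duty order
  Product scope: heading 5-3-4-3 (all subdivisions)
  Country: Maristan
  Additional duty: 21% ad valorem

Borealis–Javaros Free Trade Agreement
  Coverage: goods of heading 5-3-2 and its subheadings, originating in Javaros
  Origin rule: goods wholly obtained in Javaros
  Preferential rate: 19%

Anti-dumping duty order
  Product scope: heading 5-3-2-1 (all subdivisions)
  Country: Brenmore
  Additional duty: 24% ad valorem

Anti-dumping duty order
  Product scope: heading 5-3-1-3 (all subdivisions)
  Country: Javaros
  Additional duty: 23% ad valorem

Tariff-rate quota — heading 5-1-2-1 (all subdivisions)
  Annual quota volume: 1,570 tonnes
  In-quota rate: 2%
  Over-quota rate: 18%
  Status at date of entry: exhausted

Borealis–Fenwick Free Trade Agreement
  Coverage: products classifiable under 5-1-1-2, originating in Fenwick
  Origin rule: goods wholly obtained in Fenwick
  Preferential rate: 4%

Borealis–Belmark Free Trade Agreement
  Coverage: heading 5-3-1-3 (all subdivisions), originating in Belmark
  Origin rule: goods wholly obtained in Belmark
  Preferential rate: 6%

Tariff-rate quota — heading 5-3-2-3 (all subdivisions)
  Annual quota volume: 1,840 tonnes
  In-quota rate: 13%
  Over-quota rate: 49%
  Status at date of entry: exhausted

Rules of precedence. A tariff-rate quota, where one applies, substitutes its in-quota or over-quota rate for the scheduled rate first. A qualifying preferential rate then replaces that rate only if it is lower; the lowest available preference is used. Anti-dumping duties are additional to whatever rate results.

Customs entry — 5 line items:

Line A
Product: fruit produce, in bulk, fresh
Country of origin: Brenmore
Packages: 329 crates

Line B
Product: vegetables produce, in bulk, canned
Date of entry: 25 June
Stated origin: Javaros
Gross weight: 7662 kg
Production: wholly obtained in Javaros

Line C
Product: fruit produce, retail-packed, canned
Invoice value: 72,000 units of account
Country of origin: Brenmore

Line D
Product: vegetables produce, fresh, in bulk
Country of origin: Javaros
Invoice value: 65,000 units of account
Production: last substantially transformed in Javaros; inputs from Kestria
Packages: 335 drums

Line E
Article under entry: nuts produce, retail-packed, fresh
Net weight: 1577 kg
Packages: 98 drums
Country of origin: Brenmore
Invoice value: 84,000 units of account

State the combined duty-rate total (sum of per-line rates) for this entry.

Line A: fruit → 5-1; fresh → 5-1-2; in bulk → 5-1-2-1. Scheduled 10%. quota on 5-1-2-1 exhausted → over-quota 18%. → 18%.
Line B: vegetables → 5-3; canned → 5-3-3; in bulk → 5-3-3-3. Scheduled 4%. Javaros agreement on 5-3-2: 5-3-3-3 not covered. → 4%.
Line C: fruit → 5-1; canned → 5-1-3; retail-packed → 5-1-3-1. Scheduled 24%. No special measure applies. → 24%.
Line D: vegetables → 5-3; fresh → 5-3-2; in bulk → 5-3-2-2. Scheduled 10%. Javaros agreement on 5-3-2: not wholly obtained. → 10%.
Line E: nuts → 5-2; fresh → 5-2-2; retail-packed → 5-2-2-1. Scheduled 4%. anti-dumping (Brenmore, 5-2-2): +12%; total 4% + 12% = 16%. → 16%.
Sum: 18% + 4% + 24% + 10% + 16% = 72%.

72%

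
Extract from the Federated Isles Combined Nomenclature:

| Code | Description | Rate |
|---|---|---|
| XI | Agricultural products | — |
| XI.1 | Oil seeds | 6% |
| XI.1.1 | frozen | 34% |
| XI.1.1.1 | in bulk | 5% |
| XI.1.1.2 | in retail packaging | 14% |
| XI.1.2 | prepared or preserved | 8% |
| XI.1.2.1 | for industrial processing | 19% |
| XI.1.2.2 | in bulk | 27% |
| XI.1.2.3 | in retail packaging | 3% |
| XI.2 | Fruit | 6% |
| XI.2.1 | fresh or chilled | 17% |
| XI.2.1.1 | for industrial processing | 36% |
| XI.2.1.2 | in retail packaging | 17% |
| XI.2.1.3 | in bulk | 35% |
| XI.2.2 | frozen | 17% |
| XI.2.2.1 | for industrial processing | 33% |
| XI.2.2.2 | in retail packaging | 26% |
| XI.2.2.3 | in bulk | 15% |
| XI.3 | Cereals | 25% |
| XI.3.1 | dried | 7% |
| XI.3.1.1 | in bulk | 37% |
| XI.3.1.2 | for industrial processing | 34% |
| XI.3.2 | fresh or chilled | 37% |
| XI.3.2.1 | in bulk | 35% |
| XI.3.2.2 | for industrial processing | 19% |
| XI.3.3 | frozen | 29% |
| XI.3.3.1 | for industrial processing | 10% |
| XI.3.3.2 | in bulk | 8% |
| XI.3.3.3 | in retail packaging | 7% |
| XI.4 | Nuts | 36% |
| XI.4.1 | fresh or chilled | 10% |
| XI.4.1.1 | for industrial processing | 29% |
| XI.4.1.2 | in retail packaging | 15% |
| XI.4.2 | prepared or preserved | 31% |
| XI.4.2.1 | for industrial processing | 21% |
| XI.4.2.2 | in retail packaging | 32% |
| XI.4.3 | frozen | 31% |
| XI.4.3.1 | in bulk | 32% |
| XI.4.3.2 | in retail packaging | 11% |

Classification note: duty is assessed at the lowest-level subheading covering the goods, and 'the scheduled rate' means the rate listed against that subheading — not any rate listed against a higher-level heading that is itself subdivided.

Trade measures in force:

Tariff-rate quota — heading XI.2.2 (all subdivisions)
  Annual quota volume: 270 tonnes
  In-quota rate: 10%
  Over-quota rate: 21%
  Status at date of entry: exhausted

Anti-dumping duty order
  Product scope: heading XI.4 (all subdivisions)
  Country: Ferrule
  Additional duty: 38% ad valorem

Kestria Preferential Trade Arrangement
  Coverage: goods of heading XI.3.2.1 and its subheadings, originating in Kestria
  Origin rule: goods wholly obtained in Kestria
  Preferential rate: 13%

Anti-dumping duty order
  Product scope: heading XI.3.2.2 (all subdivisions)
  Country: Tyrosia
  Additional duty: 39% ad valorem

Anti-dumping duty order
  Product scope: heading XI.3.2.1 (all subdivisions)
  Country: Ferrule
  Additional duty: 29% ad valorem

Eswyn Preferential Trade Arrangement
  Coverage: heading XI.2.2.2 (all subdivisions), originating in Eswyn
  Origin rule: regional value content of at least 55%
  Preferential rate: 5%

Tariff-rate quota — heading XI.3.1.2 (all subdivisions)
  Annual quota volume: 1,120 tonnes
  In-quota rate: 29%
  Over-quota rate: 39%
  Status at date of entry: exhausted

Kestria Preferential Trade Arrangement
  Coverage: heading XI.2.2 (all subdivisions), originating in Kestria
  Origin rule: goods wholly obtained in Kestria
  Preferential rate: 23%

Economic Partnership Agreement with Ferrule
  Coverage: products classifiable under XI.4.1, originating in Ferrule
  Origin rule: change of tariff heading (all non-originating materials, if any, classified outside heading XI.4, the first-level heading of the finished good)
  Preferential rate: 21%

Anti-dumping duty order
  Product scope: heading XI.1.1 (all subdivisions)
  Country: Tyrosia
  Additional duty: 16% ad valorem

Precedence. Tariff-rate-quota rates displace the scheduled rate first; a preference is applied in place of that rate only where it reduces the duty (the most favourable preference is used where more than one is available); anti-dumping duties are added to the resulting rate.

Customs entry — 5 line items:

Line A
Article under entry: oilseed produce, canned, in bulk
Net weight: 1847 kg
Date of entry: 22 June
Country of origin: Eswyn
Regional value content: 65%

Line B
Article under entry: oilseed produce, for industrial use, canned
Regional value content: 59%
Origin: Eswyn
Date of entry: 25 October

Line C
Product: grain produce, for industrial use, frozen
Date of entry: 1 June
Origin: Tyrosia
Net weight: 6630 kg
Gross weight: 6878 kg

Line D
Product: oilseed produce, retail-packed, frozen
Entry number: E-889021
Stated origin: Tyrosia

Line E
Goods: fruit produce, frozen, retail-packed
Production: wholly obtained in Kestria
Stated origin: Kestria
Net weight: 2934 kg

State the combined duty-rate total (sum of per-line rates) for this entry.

107%

Line A: oilseed → XI.1; canned → XI.1.2; in bulk → XI.1.2.2. Scheduled 27%. Eswyn agreement on XI.2.2.2: XI.1.2.2 not covered. → 27%.
Line B: oilseed → XI.1; canned → XI.1.2; for industrial use → XI.1.2.1. Scheduled 19%. Eswyn agreement on XI.2.2.2: XI.1.2.1 not covered. → 19%.
Line C: grain → XI.3; frozen → XI.3.3; for industrial use → XI.3.3.1. Scheduled 10%. No special measure applies. → 10%.
Line D: oilseed → XI.1; frozen → XI.1.1; retail-packed → XI.1.1.2. Scheduled 14%. anti-dumping (Tyrosia, XI.1.1): +16%; total 14% + 16% = 30%. → 30%.
Line E: fruit → XI.2; frozen → XI.2.2; retail-packed → XI.2.2.2. Scheduled 26%. quota on XI.2.2 exhausted → over-quota 21%; Kestria agreement on XI.3.2.1: XI.2.2.2 not covered; Kestria agreement on XI.2.2: wholly obtained → 23% available; preference 23% not lower than 21% → no reduction. → 21%.
Sum: 27% + 19% + 10% + 30% + 21% = 107%.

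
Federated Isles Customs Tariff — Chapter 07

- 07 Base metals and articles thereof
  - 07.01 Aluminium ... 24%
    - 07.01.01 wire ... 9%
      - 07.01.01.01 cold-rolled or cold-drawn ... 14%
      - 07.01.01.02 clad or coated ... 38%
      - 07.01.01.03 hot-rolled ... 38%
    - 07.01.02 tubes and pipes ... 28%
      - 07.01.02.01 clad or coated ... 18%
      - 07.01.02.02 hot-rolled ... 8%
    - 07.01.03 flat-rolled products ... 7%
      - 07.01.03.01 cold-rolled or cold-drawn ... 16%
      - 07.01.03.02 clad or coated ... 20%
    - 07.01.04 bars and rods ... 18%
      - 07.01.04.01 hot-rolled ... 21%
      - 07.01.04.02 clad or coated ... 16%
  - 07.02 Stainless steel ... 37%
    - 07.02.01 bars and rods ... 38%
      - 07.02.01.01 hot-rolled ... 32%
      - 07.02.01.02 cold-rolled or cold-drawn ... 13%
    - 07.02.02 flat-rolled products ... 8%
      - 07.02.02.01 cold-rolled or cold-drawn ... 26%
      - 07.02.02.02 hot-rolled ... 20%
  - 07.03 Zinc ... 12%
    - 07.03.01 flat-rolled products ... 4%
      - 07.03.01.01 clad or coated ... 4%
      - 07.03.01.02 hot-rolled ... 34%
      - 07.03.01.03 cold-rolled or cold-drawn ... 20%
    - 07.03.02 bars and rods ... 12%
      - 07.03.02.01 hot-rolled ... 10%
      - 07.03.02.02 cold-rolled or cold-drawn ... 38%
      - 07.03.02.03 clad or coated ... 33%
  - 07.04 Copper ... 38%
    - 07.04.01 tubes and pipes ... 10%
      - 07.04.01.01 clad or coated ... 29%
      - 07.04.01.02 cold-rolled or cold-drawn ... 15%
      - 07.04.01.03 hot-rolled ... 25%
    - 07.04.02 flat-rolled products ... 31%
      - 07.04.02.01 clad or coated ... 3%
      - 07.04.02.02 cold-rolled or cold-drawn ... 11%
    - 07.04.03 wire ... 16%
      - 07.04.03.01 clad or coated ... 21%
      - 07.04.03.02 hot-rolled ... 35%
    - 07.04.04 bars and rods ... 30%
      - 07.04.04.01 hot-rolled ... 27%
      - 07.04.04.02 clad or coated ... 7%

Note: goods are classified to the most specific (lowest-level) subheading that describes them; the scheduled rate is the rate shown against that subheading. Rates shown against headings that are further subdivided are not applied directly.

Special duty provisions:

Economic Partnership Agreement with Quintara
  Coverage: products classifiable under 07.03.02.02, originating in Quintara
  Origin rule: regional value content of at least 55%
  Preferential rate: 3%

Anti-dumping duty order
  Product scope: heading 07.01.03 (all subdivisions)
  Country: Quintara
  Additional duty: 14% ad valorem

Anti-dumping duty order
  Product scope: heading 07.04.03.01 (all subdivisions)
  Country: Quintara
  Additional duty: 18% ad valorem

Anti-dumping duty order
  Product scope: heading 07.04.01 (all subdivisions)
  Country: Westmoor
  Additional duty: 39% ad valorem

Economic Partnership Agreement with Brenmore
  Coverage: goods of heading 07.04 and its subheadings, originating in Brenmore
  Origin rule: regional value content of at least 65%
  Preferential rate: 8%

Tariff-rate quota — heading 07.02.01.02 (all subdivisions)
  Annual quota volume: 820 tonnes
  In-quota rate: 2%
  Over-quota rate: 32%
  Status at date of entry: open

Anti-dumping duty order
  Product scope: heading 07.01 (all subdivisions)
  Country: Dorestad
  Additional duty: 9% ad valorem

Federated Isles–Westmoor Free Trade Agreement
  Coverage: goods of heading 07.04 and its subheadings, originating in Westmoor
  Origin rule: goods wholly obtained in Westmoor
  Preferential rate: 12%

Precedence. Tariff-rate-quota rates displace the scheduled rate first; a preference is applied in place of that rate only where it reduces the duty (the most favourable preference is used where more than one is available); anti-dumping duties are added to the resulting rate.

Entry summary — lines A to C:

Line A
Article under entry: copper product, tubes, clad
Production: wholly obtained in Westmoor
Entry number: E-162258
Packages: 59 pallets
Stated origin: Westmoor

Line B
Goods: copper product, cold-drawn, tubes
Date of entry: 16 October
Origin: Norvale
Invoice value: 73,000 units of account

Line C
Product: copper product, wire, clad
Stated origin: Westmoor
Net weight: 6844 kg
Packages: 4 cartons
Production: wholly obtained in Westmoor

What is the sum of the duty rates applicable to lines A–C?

Line A: copper → 07.04; tubes → 07.04.01; clad → 07.04.01.01. Scheduled 29%. Westmoor agreement on 07.04: wholly obtained → 12% available; preferential 12%; anti-dumping (Westmoor, 07.04.01): +39%; total 12% + 39% = 51%. → 51%.
Line B: copper → 07.04; tubes → 07.04.01; cold-drawn → 07.04.01.02. Scheduled 15%. No special measure applies. → 15%.
Line C: copper → 07.04; wire → 07.04.03; clad → 07.04.03.01. Scheduled 21%. Westmoor agreement on 07.04: wholly obtained → 12% available; preferential 12%. → 12%.
Sum: 51% + 15% + 12% = 78%.

78%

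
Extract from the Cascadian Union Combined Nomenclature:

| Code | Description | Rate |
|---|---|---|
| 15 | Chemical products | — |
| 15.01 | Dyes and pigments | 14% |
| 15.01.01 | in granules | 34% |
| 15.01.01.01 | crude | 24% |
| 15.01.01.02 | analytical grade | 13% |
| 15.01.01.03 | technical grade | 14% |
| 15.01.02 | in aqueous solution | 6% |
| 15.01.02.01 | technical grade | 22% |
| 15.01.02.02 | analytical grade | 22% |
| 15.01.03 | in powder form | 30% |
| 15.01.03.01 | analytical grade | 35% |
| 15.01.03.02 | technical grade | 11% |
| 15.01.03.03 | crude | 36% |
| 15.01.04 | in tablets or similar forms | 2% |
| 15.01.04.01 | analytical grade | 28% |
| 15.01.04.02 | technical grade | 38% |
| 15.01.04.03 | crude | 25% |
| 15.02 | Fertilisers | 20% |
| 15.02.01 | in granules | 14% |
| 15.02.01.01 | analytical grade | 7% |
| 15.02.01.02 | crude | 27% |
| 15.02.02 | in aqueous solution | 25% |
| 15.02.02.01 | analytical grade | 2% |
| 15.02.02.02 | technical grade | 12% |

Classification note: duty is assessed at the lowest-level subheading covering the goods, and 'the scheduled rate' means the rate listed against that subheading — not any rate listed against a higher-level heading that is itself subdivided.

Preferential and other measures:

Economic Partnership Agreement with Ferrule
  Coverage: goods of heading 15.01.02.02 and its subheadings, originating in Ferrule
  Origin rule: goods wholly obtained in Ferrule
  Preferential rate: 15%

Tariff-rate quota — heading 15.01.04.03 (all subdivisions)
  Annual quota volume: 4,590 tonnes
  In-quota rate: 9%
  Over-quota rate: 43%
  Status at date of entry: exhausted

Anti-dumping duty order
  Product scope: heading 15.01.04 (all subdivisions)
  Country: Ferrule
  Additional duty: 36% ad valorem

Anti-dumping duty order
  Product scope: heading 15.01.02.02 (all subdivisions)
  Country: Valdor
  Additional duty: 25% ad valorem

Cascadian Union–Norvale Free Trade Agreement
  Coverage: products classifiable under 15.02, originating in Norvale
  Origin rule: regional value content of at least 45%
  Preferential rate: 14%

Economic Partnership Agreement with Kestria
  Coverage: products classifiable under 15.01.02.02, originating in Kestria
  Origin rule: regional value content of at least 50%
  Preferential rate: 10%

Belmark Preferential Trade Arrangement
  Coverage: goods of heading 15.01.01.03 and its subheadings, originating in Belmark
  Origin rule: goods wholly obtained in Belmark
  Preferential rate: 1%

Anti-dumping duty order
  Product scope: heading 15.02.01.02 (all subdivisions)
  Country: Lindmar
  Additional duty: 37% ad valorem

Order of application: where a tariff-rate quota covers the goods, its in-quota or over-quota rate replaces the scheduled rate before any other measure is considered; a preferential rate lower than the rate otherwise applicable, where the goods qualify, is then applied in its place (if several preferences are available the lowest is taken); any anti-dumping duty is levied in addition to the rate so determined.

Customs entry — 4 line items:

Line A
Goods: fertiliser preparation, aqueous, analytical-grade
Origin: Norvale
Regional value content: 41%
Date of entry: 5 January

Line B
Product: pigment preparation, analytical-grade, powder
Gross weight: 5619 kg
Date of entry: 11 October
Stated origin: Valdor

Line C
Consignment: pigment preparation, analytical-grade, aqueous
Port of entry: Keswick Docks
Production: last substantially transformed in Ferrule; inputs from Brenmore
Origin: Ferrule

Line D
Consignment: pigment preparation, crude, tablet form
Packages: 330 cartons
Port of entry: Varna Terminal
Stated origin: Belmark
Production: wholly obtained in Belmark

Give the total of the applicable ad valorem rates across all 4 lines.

Line A: fertiliser → 15.02; aqueous → 15.02.02; analytical-grade → 15.02.02.01. Scheduled 2%. Norvale agreement on 15.02: RVC < 45%. → 2%.
Line B: pigment → 15.01; powder → 15.01.03; analytical-grade → 15.01.03.01. Scheduled 35%. No special measure applies. → 35%.
Line C: pigment → 15.01; aqueous → 15.01.02; analytical-grade → 15.01.02.02. Scheduled 22%. Ferrule agreement on 15.01.02.02: not wholly obtained. → 22%.
Line D: pigment → 15.01; tablet form → 15.01.04; crude → 15.01.04.03. Scheduled 25%. quota on 15.01.04.03 exhausted → over-quota 43%; Belmark agreement on 15.01.01.03: 15.01.04.03 not covered. → 43%.
Sum: 2% + 35% + 22% + 43% = 102%.

102%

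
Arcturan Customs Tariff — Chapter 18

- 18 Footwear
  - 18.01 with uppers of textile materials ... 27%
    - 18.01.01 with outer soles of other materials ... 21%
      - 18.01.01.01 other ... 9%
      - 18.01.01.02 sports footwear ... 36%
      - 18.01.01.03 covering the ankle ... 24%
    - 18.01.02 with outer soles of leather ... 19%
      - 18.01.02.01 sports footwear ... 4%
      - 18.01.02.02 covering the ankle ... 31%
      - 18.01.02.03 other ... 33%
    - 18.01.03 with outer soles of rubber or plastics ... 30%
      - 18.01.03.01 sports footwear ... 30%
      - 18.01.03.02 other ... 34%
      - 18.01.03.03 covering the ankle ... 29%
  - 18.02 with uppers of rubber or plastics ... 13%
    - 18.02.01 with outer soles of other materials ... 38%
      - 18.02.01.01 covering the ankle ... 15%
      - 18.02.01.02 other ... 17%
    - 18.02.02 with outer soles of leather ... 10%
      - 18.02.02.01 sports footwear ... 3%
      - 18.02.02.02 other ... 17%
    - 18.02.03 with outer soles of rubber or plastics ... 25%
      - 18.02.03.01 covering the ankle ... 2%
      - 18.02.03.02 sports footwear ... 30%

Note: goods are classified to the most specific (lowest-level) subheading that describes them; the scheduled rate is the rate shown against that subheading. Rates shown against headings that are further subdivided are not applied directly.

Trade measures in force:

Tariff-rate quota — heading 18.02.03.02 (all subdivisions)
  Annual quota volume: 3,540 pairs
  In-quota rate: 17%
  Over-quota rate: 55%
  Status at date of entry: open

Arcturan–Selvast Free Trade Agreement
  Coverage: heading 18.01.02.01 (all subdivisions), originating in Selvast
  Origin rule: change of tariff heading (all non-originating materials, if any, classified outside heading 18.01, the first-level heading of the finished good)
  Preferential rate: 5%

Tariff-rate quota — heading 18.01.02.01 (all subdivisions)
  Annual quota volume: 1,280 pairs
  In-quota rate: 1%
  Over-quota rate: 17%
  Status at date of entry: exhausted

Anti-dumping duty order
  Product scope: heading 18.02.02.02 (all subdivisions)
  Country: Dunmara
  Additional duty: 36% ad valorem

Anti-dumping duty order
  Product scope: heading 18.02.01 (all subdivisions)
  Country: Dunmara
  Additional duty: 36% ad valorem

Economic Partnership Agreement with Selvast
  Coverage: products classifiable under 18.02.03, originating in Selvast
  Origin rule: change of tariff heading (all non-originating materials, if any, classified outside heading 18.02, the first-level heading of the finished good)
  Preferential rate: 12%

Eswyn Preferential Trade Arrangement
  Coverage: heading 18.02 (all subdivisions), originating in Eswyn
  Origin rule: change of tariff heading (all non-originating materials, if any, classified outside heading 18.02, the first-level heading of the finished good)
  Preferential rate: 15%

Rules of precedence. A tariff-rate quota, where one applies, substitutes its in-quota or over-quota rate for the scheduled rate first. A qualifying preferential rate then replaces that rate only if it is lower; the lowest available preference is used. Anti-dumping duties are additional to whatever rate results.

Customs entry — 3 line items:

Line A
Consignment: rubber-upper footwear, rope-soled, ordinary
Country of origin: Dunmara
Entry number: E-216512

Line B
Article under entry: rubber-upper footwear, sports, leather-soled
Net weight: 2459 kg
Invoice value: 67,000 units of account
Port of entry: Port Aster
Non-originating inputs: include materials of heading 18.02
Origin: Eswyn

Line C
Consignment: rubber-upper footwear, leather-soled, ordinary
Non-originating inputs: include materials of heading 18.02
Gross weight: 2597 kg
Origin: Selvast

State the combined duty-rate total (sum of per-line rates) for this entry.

Line A: rubber-upper → 18.02; rope-soled → 18.02.01; ordinary → 18.02.01.02. Scheduled 17%. anti-dumping (Dunmara, 18.02.01): +36%; total 17% + 36% = 53%. → 53%.
Line B: rubber-upper → 18.02; leather-soled → 18.02.02; sports → 18.02.02.01. Scheduled 3%. Eswyn agreement on 18.02: CTH not met. → 3%.
Line C: rubber-upper → 18.02; leather-soled → 18.02.02; ordinary → 18.02.02.02. Scheduled 17%. Selvast agreement on 18.01.02.01: 18.02.02.02 not covered; Selvast agreement on 18.02.03: 18.02.02.02 not covered. → 17%.
Sum: 53% + 3% + 17% = 73%.

73%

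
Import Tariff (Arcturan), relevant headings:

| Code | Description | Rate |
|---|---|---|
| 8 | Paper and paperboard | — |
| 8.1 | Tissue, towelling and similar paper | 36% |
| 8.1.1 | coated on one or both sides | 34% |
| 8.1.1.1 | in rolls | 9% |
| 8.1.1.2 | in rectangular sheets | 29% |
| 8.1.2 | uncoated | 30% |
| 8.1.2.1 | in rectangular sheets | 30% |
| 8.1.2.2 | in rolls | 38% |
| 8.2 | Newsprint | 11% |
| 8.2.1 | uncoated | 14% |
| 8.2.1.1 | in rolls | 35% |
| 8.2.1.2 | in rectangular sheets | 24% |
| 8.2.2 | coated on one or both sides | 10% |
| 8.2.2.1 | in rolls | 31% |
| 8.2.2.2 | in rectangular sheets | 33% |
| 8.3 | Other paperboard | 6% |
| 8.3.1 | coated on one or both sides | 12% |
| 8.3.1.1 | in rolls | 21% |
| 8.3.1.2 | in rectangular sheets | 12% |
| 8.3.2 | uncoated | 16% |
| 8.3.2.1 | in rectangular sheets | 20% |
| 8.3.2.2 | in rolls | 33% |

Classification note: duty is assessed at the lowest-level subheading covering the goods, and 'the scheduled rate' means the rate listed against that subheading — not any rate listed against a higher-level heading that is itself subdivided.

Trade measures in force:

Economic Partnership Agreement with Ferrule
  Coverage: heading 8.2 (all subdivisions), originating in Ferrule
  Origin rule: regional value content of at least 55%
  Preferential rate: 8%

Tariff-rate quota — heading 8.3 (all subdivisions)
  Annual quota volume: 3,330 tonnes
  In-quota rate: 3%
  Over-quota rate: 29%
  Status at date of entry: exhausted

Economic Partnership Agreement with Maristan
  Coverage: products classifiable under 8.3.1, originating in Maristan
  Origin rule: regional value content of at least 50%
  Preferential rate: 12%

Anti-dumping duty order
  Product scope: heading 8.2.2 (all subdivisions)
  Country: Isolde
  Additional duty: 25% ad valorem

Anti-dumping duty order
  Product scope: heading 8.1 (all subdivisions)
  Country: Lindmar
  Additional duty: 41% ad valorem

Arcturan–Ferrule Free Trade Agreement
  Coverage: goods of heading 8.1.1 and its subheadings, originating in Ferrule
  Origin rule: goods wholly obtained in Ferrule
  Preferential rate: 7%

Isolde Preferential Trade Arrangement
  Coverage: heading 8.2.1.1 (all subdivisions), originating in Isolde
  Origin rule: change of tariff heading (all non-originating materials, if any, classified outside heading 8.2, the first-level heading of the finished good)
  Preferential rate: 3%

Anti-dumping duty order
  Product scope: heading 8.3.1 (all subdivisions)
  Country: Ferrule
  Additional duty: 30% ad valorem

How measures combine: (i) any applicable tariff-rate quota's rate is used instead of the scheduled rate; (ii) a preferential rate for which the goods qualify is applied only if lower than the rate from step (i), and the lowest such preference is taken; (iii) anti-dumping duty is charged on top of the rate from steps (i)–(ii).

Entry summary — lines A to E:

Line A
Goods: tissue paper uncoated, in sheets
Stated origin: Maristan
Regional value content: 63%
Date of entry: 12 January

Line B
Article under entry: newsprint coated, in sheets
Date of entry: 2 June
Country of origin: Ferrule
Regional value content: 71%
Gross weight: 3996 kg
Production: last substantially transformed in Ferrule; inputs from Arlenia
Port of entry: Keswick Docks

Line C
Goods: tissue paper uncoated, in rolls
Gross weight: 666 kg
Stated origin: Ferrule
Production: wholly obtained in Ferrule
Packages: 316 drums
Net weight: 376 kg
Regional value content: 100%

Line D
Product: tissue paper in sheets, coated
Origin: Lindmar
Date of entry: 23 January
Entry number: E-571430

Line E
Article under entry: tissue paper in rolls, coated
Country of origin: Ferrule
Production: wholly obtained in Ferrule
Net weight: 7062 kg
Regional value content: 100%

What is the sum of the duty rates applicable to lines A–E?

Line A: tissue paper → 8.1; uncoated → 8.1.2; in sheets → 8.1.2.1. Scheduled 30%. Maristan agreement on 8.3.1: 8.1.2.1 not covered. → 30%.
Line B: newsprint → 8.2; coated → 8.2.2; in sheets → 8.2.2.2. Scheduled 33%. Ferrule agreement on 8.2: RVC ≥ 55% → 8% available; Ferrule agreement on 8.1.1: 8.2.2.2 not covered; preferential 8%. → 8%.
Line C: tissue paper → 8.1; uncoated → 8.1.2; in rolls → 8.1.2.2. Scheduled 38%. Ferrule agreement on 8.2: 8.1.2.2 not covered; Ferrule agreement on 8.1.1: 8.1.2.2 not covered. → 38%.
Line D: tissue paper → 8.1; coated → 8.1.1; in sheets → 8.1.1.2. Scheduled 29%. anti-dumping (Lindmar, 8.1): +41%; total 29% + 41% = 70%. → 70%.
Line E: tissue paper → 8.1; coated → 8.1.1; in rolls → 8.1.1.1. Scheduled 9%. Ferrule agreement on 8.2: 8.1.1.1 not covered; Ferrule agreement on 8.1.1: wholly obtained → 7% available; preferential 7%. → 7%.
Sum: 30% + 8% + 38% + 70% + 7% = 153%.

153%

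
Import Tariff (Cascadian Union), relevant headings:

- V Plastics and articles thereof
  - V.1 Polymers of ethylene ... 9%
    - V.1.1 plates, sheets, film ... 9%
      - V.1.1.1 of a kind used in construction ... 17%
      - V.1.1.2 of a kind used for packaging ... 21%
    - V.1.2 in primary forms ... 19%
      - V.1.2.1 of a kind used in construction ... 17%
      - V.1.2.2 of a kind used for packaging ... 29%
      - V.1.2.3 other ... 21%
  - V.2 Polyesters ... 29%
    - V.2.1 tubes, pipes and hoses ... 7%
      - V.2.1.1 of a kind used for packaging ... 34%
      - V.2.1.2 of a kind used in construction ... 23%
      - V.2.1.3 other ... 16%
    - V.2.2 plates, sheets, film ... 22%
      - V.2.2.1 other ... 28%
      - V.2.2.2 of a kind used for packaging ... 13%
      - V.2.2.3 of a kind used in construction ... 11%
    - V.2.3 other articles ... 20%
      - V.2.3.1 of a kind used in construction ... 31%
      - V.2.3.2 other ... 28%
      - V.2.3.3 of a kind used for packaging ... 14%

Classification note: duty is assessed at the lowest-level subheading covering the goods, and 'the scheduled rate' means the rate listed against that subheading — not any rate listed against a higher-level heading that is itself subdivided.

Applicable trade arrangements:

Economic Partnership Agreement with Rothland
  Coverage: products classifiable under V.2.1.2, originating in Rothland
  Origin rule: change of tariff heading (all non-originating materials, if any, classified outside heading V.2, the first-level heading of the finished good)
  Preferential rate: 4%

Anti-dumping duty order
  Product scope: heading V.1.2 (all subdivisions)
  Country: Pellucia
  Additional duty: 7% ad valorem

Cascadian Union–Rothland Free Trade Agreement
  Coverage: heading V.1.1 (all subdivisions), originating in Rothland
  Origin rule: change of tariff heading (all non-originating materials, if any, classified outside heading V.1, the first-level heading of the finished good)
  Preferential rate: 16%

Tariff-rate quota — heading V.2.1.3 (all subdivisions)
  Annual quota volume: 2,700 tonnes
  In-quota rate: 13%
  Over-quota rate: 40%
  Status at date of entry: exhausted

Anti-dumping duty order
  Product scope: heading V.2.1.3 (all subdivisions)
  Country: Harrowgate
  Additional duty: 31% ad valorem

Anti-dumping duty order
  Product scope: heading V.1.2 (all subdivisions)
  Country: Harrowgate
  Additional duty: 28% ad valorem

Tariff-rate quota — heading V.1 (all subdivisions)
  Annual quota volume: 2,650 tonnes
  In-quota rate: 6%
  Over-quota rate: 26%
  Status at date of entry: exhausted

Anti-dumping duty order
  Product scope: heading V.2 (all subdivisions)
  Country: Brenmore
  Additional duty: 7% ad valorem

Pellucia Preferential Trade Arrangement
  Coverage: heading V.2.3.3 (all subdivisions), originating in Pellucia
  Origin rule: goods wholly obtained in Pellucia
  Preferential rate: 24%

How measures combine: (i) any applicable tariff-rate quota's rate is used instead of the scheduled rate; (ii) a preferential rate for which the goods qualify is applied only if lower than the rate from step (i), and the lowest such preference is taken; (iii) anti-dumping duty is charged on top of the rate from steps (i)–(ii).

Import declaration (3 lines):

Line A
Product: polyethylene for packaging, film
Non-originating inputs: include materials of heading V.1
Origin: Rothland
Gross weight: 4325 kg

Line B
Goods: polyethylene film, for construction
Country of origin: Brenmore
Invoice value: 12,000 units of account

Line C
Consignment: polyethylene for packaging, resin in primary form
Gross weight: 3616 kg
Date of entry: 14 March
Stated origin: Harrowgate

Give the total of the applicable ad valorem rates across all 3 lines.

Line A: polyethylene → V.1; film → V.1.1; for packaging → V.1.1.2. Scheduled 21%. quota on V.1 exhausted → over-quota 26%; Rothland agreement on V.2.1.2: V.1.1.2 not covered; Rothland agreement on V.1.1: CTH not met. → 26%.
Line B: polyethylene → V.1; film → V.1.1; for construction → V.1.1.1. Scheduled 17%. quota on V.1 exhausted → over-quota 26%. → 26%.
Line C: polyethylene → V.1; resin in primary form → V.1.2; for packaging → V.1.2.2. Scheduled 29%. quota on V.1 exhausted → over-quota 26%; anti-dumping (Harrowgate, V.1.2): +28%; total 26% + 28% = 54%. → 54%.
Sum: 26% + 26% + 54% = 106%.

106%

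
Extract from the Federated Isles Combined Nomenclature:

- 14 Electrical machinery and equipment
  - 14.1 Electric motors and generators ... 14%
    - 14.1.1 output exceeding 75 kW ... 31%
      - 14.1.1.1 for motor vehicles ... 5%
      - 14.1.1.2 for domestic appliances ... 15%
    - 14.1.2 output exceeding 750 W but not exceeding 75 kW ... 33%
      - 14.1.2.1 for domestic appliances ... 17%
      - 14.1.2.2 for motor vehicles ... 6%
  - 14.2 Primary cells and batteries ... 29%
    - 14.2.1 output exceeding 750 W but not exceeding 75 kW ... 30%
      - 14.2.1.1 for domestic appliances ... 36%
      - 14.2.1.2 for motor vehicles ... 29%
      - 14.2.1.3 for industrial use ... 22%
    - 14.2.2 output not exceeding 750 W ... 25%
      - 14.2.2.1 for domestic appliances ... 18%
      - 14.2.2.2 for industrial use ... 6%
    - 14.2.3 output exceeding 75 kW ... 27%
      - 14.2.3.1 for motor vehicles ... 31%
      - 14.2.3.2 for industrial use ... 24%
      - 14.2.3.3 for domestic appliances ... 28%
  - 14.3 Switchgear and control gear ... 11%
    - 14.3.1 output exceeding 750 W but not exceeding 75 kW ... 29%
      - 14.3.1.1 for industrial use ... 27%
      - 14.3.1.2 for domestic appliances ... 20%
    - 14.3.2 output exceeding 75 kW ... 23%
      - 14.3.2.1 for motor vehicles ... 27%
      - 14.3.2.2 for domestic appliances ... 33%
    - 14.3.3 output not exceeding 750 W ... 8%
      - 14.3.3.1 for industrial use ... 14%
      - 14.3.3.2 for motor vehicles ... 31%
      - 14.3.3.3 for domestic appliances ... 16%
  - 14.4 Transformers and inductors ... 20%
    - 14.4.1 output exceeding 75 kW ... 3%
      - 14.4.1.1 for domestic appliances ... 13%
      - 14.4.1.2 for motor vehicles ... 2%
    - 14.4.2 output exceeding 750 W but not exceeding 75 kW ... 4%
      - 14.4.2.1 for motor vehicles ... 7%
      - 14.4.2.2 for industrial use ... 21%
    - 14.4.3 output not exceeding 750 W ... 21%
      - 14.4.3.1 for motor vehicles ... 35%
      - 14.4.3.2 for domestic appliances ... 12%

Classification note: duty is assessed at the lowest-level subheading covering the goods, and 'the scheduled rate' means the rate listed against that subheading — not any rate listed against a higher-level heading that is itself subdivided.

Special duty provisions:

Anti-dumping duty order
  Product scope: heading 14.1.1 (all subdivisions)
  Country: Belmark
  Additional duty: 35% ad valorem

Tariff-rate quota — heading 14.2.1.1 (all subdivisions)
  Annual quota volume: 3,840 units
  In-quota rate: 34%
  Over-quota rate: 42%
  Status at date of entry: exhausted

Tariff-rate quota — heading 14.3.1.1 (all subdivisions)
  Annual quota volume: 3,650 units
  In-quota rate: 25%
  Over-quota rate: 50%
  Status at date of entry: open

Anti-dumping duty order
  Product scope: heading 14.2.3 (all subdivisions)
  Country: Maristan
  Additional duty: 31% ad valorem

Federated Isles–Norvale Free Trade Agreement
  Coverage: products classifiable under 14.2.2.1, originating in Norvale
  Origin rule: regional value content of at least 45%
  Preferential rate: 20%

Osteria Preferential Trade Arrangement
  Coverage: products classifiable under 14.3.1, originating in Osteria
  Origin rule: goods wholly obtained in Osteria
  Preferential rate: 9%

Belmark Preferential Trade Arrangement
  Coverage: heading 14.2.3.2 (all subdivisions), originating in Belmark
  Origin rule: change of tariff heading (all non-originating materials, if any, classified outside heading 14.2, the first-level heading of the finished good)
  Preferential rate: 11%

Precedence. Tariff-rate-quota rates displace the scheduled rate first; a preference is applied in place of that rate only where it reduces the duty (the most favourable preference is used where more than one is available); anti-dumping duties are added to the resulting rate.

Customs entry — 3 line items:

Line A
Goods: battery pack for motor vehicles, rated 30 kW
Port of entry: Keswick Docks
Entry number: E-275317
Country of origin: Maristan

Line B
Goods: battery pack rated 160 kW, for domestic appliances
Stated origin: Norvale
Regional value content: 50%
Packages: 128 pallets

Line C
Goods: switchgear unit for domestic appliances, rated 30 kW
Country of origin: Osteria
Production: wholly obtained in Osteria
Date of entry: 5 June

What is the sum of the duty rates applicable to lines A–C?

66%

Line A: battery pack → 14.2; rated 30 kW → 14.2.1; for motor vehicles → 14.2.1.2. Scheduled 29%. No special measure applies. → 29%.
Line B: battery pack → 14.2; rated 160 kW → 14.2.3; for domestic appliances → 14.2.3.3. Scheduled 28%. Norvale agreement on 14.2.2.1: 14.2.3.3 not covered. → 28%.
Line C: switchgear unit → 14.3; rated 30 kW → 14.3.1; for domestic appliances → 14.3.1.2. Scheduled 20%. Osteria agreement on 14.3.1: wholly obtained → 9% available; preferential 9%. → 9%.
Sum: 29% + 28% + 9% = 66%.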